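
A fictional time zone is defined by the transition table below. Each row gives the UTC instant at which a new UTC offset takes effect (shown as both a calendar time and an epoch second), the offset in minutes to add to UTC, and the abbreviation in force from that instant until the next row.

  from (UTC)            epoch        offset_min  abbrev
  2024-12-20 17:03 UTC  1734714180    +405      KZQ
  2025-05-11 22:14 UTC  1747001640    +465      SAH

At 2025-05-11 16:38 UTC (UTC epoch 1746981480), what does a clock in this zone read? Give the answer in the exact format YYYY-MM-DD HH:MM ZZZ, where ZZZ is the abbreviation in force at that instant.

2025-05-11 23:23 KZQ

Query: 2025-05-11 16:38 UTC
Rule 1/2 (KZQ, +06:45): 2024-12-20 17:03 UTC ≤ query < 2025-05-11 22:14 UTC
16·60 + 38 + 405 = 1403 min
1403 = 0·1440 + 1403; 1403 = 23·60 + 23 → 23:23, same day
→ 2025-05-11 23:23 KZQ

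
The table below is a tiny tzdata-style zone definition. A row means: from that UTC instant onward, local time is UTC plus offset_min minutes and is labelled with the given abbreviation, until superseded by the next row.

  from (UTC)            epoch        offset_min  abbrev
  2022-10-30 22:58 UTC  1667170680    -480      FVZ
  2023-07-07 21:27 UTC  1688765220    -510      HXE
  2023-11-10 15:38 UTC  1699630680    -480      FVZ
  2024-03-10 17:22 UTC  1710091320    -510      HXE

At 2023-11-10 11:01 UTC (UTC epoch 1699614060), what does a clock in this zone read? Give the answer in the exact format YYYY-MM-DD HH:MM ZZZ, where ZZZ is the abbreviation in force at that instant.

2023-11-10 02:31 HXE

Query: 2023-11-10 11:01 UTC
Rule 2/4 (HXE, -08:30): 2023-07-07 21:27 UTC ≤ query < 2023-11-10 15:38 UTC
11·60 + 1 - 510 = 151 min
151 = 0·1440 + 151; 151 = 2·60 + 31 → 02:31, same day
→ 2023-11-10 02:31 HXE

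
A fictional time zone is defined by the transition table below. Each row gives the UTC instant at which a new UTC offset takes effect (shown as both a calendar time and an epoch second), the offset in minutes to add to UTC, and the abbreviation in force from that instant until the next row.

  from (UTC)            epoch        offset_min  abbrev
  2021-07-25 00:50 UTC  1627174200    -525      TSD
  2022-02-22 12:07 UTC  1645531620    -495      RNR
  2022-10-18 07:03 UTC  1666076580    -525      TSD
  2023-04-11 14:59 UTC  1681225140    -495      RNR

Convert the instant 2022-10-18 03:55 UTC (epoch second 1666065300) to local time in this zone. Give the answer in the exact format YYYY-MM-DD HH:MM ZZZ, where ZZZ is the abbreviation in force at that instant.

2022-10-17 19:40 RNR

Query: 2022-10-18 03:55 UTC
Rule 2/4 (RNR, -08:15): 2022-02-22 12:07 UTC ≤ query < 2022-10-18 07:03 UTC
3·60 + 55 - 495 = -260 min
-260 = -1·1440 + 1180; 1180 = 19·60 + 40 → 19:40, 2022-10-18 - 1 day = 2022-10-17
→ 2022-10-17 19:40 RNR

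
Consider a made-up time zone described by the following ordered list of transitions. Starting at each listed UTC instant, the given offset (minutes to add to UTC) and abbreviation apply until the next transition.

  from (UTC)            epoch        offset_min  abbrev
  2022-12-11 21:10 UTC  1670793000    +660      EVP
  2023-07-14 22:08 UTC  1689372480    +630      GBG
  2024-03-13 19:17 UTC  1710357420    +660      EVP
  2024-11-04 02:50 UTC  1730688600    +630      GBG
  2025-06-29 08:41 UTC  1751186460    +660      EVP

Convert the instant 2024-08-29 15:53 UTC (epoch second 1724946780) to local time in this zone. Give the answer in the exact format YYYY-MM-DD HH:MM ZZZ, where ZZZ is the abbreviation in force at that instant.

Query: 2024-08-29 15:53 UTC
Rule 3/5 (EVP, +11:00): 2024-03-13 19:17 UTC ≤ query < 2024-11-04 02:50 UTC
15·60 + 53 + 660 = 1613 min
1613 = 1·1440 + 173; 173 = 2·60 + 53 → 02:53, 2024-08-29 + 1 day = 2024-08-30
→ 2024-08-30 02:53 EVP

2024-08-30 02:53 EVP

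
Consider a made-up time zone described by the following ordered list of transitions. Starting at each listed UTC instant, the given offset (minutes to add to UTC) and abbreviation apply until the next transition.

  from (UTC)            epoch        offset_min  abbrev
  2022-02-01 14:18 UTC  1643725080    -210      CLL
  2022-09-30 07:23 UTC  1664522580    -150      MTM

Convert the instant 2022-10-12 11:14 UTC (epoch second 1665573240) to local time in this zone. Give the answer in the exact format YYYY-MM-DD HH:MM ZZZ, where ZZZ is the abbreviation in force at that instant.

Query: 2022-10-12 11:14 UTC
Rule 2/2 (MTM, -02:30): 2022-09-30 07:23 UTC ≤ query < +∞
11·60 + 14 - 150 = 524 min
524 = 0·1440 + 524; 524 = 8·60 + 44 → 08:44, same day
→ 2022-10-12 08:44 MTM

2022-10-12 08:44 MTM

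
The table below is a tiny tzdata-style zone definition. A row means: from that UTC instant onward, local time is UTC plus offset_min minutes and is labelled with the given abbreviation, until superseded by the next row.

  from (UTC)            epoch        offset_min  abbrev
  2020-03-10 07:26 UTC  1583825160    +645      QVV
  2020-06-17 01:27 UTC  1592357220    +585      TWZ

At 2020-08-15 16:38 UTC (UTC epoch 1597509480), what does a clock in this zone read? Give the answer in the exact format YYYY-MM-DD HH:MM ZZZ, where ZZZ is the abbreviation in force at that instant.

Query: 2020-08-15 16:38 UTC
Rule 2/2 (TWZ, +09:45): 2020-06-17 01:27 UTC ≤ query < +∞
16·60 + 38 + 585 = 1583 min
1583 = 1·1440 + 143; 143 = 2·60 + 23 → 02:23, 2020-08-15 + 1 day = 2020-08-16
→ 2020-08-16 02:23 TWZ

2020-08-16 02:23 TWZ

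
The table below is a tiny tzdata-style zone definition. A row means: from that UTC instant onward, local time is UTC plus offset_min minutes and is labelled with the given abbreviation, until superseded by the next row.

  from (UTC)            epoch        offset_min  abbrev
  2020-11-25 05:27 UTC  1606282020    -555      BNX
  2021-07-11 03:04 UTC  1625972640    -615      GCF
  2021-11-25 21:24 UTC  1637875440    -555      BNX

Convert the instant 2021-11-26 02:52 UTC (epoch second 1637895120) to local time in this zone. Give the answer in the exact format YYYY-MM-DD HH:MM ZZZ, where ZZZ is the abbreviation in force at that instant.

Query: 2021-11-26 02:52 UTC
Rule 3/3 (BNX, -09:15): 2021-11-25 21:24 UTC ≤ query < +∞
2·60 + 52 - 555 = -383 min
-383 = -1·1440 + 1057; 1057 = 17·60 + 37 → 17:37, 2021-11-26 - 1 day = 2021-11-25
→ 2021-11-25 17:37 BNX

2021-11-25 17:37 BNX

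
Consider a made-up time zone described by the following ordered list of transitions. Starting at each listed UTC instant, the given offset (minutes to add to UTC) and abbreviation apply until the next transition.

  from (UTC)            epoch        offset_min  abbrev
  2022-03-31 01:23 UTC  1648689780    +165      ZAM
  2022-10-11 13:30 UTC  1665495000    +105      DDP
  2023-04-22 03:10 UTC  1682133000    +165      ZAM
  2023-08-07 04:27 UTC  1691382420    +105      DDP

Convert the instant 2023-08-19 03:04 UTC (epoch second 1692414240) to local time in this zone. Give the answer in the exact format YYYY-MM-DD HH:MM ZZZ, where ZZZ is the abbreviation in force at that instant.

Query: 2023-08-19 03:04 UTC
Rule 4/4 (DDP, +01:45): 2023-08-07 04:27 UTC ≤ query < +∞
3·60 + 4 + 105 = 289 min
289 = 0·1440 + 289; 289 = 4·60 + 49 → 04:49, same day
→ 2023-08-19 04:49 DDP

2023-08-19 04:49 DDP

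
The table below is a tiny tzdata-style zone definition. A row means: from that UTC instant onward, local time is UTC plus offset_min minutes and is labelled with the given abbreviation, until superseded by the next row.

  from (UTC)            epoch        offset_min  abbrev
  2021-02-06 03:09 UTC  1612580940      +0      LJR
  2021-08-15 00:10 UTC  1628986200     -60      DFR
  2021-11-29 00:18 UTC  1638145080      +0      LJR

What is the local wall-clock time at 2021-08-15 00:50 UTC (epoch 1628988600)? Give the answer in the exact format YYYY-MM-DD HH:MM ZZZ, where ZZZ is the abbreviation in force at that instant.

Query: 2021-08-15 00:50 UTC
Rule 2/3 (DFR, -01:00): 2021-08-15 00:10 UTC ≤ query < 2021-11-29 00:18 UTC
0·60 + 50 - 60 = -10 min
-10 = -1·1440 + 1430; 1430 = 23·60 + 50 → 23:50, 2021-08-15 - 1 day = 2021-08-14
→ 2021-08-14 23:50 DFR

2021-08-14 23:50 DFR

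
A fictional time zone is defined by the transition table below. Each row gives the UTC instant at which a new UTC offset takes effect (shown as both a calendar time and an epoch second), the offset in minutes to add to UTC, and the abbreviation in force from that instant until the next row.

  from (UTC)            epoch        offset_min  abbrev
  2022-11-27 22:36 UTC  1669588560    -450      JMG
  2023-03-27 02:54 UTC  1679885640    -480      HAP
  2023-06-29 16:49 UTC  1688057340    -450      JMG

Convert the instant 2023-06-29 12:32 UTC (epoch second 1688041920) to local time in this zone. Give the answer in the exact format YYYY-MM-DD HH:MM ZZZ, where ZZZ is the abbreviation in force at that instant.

Query: 2023-06-29 12:32 UTC
Rule 2/3 (HAP, -08:00): 2023-03-27 02:54 UTC ≤ query < 2023-06-29 16:49 UTC
12·60 + 32 - 480 = 272 min
272 = 0·1440 + 272; 272 = 4·60 + 32 → 04:32, same day
→ 2023-06-29 04:32 HAP

2023-06-29 04:32 HAP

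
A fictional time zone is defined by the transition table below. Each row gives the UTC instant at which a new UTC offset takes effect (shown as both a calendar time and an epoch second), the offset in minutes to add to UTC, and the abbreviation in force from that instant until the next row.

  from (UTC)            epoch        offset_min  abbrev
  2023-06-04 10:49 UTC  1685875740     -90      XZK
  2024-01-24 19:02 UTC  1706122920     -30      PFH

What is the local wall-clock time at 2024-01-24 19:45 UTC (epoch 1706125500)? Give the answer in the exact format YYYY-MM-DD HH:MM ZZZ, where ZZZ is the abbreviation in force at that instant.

2024-01-24 19:15 PFH

Query: 2024-01-24 19:45 UTC
Rule 2/2 (PFH, -00:30): 2024-01-24 19:02 UTC ≤ query < +∞
19·60 + 45 - 30 = 1155 min
1155 = 0·1440 + 1155; 1155 = 19·60 + 15 → 19:15, same day
→ 2024-01-24 19:15 PFH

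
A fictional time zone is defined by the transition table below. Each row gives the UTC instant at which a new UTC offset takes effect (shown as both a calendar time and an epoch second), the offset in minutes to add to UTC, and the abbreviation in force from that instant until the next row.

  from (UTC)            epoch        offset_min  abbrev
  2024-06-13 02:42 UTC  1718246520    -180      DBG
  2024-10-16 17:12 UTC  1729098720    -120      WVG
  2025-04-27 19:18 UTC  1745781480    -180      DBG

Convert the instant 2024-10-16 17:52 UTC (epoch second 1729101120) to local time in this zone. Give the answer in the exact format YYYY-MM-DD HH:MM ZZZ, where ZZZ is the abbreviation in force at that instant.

Query: 2024-10-16 17:52 UTC
Rule 2/3 (WVG, -02:00): 2024-10-16 17:12 UTC ≤ query < 2025-04-27 19:18 UTC
17·60 + 52 - 120 = 952 min
952 = 0·1440 + 952; 952 = 15·60 + 52 → 15:52, same day
→ 2024-10-16 15:52 WVG

2024-10-16 15:52 WVG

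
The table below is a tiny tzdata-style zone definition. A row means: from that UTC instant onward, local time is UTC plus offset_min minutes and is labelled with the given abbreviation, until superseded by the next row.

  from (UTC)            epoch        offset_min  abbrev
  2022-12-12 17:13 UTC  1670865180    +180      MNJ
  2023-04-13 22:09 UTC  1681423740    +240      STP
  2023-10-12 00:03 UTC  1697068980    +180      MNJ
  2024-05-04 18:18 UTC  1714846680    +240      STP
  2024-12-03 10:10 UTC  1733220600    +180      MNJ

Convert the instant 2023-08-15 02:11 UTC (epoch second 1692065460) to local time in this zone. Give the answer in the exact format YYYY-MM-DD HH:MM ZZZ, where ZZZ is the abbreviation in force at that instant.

2023-08-15 06:11 STP

Query: 2023-08-15 02:11 UTC
Rule 2/5 (STP, +04:00): 2023-04-13 22:09 UTC ≤ query < 2023-10-12 00:03 UTC
2·60 + 11 + 240 = 371 min
371 = 0·1440 + 371; 371 = 6·60 + 11 → 06:11, same day
→ 2023-08-15 06:11 STP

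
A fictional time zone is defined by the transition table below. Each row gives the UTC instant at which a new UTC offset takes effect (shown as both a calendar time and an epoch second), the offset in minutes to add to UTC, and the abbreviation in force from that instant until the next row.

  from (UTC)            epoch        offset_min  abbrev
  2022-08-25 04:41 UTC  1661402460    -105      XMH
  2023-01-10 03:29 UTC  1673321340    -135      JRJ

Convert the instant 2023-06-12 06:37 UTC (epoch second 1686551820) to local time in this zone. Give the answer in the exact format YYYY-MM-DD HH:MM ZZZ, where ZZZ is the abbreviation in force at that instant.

2023-06-12 04:22 JRJ

Query: 2023-06-12 06:37 UTC
Rule 2/2 (JRJ, -02:15): 2023-01-10 03:29 UTC ≤ query < +∞
6·60 + 37 - 135 = 262 min
262 = 0·1440 + 262; 262 = 4·60 + 22 → 04:22, same day
→ 2023-06-12 04:22 JRJ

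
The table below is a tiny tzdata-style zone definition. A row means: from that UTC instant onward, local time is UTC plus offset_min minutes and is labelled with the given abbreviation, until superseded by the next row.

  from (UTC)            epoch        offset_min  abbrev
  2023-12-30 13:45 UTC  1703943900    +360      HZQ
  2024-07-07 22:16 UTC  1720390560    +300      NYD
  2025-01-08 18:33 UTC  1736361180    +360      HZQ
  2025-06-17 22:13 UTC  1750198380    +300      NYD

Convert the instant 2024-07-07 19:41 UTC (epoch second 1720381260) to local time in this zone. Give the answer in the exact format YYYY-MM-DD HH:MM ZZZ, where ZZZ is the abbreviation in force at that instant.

Query: 2024-07-07 19:41 UTC
Rule 1/4 (HZQ, +06:00): 2023-12-30 13:45 UTC ≤ query < 2024-07-07 22:16 UTC
19·60 + 41 + 360 = 1541 min
1541 = 1·1440 + 101; 101 = 1·60 + 41 → 01:41, 2024-07-07 + 1 day = 2024-07-08
→ 2024-07-08 01:41 HZQ

2024-07-08 01:41 HZQ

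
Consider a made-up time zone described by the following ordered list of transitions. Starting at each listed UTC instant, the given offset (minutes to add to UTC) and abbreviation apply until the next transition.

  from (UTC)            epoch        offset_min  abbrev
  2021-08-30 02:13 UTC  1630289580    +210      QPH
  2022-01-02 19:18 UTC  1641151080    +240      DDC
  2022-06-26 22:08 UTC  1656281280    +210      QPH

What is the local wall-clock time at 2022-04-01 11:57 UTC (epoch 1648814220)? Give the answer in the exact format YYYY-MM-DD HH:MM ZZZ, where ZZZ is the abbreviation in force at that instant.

2022-04-01 15:57 DDC

Query: 2022-04-01 11:57 UTC
Rule 2/3 (DDC, +04:00): 2022-01-02 19:18 UTC ≤ query < 2022-06-26 22:08 UTC
11·60 + 57 + 240 = 957 min
957 = 0·1440 + 957; 957 = 15·60 + 57 → 15:57, same day
→ 2022-04-01 15:57 DDC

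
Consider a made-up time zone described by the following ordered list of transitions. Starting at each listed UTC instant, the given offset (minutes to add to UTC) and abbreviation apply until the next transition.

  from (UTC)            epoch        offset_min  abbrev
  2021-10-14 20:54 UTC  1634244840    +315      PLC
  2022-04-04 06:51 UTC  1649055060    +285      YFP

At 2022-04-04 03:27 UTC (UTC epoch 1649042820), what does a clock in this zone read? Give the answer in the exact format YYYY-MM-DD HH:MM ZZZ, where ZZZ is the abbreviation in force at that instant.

2022-04-04 08:42 PLC

Query: 2022-04-04 03:27 UTC
Rule 1/2 (PLC, +05:15): 2021-10-14 20:54 UTC ≤ query < 2022-04-04 06:51 UTC
3·60 + 27 + 315 = 522 min
522 = 0·1440 + 522; 522 = 8·60 + 42 → 08:42, same day
→ 2022-04-04 08:42 PLC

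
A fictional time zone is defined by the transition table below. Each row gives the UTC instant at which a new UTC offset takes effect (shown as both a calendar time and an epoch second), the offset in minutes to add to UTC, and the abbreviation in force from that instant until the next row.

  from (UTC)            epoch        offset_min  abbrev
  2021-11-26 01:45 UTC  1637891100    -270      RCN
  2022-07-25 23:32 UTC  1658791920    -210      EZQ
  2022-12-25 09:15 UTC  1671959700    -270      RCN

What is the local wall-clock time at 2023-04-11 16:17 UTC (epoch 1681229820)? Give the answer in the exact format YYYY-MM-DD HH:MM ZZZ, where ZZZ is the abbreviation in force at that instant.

Query: 2023-04-11 16:17 UTC
Rule 3/3 (RCN, -04:30): 2022-12-25 09:15 UTC ≤ query < +∞
16·60 + 17 - 270 = 707 min
707 = 0·1440 + 707; 707 = 11·60 + 47 → 11:47, same day
→ 2023-04-11 11:47 RCN

2023-04-11 11:47 RCN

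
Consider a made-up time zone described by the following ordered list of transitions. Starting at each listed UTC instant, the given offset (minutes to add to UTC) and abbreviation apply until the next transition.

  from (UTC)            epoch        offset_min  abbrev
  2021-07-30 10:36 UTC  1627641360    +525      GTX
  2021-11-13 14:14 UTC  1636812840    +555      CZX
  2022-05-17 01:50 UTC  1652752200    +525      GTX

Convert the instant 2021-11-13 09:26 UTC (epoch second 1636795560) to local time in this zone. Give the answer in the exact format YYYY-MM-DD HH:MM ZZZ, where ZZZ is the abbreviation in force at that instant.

Query: 2021-11-13 09:26 UTC
Rule 1/3 (GTX, +08:45): 2021-07-30 10:36 UTC ≤ query < 2021-11-13 14:14 UTC
9·60 + 26 + 525 = 1091 min
1091 = 0·1440 + 1091; 1091 = 18·60 + 11 → 18:11, same day
→ 2021-11-13 18:11 GTX

2021-11-13 18:11 GTX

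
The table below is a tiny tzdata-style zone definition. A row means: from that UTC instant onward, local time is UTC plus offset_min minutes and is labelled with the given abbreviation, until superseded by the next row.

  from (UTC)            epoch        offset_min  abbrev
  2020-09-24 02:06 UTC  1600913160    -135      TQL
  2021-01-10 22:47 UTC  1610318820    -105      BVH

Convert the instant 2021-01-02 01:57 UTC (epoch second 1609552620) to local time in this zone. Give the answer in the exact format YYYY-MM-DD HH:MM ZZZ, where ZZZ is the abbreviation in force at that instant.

Query: 2021-01-02 01:57 UTC
Rule 1/2 (TQL, -02:15): 2020-09-24 02:06 UTC ≤ query < 2021-01-10 22:47 UTC
1·60 + 57 - 135 = -18 min
-18 = -1·1440 + 1422; 1422 = 23·60 + 42 → 23:42, 2021-01-02 - 1 day = 2021-01-01
→ 2021-01-01 23:42 TQL

2021-01-01 23:42 TQL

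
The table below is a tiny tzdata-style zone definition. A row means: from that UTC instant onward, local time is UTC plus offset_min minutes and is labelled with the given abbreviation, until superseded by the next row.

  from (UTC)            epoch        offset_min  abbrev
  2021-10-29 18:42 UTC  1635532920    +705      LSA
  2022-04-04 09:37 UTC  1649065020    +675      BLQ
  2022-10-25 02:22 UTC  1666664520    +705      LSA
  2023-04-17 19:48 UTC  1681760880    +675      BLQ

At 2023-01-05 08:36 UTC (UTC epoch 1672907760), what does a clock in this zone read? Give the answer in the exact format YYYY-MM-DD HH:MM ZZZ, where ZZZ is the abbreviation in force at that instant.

2023-01-05 20:21 LSA

Query: 2023-01-05 08:36 UTC
Rule 3/4 (LSA, +11:45): 2022-10-25 02:22 UTC ≤ query < 2023-04-17 19:48 UTC
8·60 + 36 + 705 = 1221 min
1221 = 0·1440 + 1221; 1221 = 20·60 + 21 → 20:21, same day
→ 2023-01-05 20:21 LSA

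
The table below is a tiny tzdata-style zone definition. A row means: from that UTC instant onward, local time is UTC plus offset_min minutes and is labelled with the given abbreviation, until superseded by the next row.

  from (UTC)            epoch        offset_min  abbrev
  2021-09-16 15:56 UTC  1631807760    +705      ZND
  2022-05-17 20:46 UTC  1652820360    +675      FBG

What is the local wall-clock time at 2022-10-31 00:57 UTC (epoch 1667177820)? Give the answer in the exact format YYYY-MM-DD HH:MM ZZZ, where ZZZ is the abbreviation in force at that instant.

2022-10-31 12:12 FBG

Query: 2022-10-31 00:57 UTC
Rule 2/2 (FBG, +11:15): 2022-05-17 20:46 UTC ≤ query < +∞
0·60 + 57 + 675 = 732 min
732 = 0·1440 + 732; 732 = 12·60 + 12 → 12:12, same day
→ 2022-10-31 12:12 FBG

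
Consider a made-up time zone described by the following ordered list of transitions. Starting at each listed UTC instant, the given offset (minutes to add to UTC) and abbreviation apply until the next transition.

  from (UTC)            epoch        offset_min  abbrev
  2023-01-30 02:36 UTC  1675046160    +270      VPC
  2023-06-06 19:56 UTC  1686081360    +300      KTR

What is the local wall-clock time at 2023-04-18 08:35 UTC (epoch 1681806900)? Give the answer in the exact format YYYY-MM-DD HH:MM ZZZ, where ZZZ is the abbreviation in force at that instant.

2023-04-18 13:05 VPC

Query: 2023-04-18 08:35 UTC
Rule 1/2 (VPC, +04:30): 2023-01-30 02:36 UTC ≤ query < 2023-06-06 19:56 UTC
8·60 + 35 + 270 = 785 min
785 = 0·1440 + 785; 785 = 13·60 + 5 → 13:05, same day
→ 2023-04-18 13:05 VPC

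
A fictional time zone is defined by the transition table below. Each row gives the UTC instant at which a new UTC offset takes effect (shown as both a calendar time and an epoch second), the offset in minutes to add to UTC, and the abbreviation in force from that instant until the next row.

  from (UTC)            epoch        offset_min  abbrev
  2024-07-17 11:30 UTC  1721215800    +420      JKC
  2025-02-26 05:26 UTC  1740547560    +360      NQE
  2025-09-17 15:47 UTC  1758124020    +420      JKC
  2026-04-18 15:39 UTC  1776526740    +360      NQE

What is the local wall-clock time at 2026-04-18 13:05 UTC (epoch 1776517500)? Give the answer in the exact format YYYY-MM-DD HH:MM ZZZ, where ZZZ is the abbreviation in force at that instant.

2026-04-18 20:05 JKC

Query: 2026-04-18 13:05 UTC
Rule 3/4 (JKC, +07:00): 2025-09-17 15:47 UTC ≤ query < 2026-04-18 15:39 UTC
13·60 + 5 + 420 = 1205 min
1205 = 0·1440 + 1205; 1205 = 20·60 + 5 → 20:05, same day
→ 2026-04-18 20:05 JKC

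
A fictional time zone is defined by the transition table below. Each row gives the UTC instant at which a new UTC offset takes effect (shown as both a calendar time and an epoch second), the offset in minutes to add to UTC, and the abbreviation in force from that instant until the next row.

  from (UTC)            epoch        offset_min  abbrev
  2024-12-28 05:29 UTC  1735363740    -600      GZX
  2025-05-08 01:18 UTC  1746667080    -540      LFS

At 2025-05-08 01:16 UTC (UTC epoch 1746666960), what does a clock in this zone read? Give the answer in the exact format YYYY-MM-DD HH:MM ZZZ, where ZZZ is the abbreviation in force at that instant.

Query: 2025-05-08 01:16 UTC
Rule 1/2 (GZX, -10:00): 2024-12-28 05:29 UTC ≤ query < 2025-05-08 01:18 UTC
1·60 + 16 - 600 = -524 min
-524 = -1·1440 + 916; 916 = 15·60 + 16 → 15:16, 2025-05-08 - 1 day = 2025-05-07
→ 2025-05-07 15:16 GZX

2025-05-07 15:16 GZX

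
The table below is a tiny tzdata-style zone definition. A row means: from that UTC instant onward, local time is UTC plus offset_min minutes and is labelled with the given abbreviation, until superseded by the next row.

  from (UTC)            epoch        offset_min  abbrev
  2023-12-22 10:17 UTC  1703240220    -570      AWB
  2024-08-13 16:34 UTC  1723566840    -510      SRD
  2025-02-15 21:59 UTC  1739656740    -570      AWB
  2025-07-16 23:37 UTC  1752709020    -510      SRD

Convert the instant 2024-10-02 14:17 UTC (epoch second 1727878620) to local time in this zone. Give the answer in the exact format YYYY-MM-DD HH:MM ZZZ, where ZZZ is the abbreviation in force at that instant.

Query: 2024-10-02 14:17 UTC
Rule 2/4 (SRD, -08:30): 2024-08-13 16:34 UTC ≤ query < 2025-02-15 21:59 UTC
14·60 + 17 - 510 = 347 min
347 = 0·1440 + 347; 347 = 5·60 + 47 → 05:47, same day
→ 2024-10-02 05:47 SRD

2024-10-02 05:47 SRD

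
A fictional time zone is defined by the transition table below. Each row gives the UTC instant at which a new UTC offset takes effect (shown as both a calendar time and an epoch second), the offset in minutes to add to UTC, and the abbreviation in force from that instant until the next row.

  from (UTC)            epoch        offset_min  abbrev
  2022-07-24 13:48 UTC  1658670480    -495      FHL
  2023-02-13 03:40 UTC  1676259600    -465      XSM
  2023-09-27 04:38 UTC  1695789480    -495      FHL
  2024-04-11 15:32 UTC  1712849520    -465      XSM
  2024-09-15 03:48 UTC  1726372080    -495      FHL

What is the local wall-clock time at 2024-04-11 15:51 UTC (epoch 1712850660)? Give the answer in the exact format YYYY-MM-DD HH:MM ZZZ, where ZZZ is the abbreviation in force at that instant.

2024-04-11 08:06 XSM

Query: 2024-04-11 15:51 UTC
Rule 4/5 (XSM, -07:45): 2024-04-11 15:32 UTC ≤ query < 2024-09-15 03:48 UTC
15·60 + 51 - 465 = 486 min
486 = 0·1440 + 486; 486 = 8·60 + 6 → 08:06, same day
→ 2024-04-11 08:06 XSM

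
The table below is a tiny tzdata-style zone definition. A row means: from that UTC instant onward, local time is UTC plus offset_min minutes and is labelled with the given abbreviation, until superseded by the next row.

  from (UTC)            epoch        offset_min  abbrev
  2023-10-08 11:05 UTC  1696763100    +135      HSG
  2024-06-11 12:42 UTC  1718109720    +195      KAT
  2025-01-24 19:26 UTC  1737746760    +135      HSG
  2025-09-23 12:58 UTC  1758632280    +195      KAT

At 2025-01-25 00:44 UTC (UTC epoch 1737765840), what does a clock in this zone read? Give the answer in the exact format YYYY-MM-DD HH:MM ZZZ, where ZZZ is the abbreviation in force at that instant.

Query: 2025-01-25 00:44 UTC
Rule 3/4 (HSG, +02:15): 2025-01-24 19:26 UTC ≤ query < 2025-09-23 12:58 UTC
0·60 + 44 + 135 = 179 min
179 = 0·1440 + 179; 179 = 2·60 + 59 → 02:59, same day
→ 2025-01-25 02:59 HSG

2025-01-25 02:59 HSG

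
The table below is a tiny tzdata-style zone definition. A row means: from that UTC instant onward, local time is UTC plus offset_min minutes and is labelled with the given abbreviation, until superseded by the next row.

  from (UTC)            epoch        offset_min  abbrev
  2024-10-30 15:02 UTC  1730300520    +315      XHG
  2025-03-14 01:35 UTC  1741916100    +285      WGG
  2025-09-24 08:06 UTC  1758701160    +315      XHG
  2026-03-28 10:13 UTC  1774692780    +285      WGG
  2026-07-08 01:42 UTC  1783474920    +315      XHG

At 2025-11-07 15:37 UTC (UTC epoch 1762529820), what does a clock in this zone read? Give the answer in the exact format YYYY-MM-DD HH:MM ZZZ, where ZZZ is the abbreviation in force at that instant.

Query: 2025-11-07 15:37 UTC
Rule 3/5 (XHG, +05:15): 2025-09-24 08:06 UTC ≤ query < 2026-03-28 10:13 UTC
15·60 + 37 + 315 = 1252 min
1252 = 0·1440 + 1252; 1252 = 20·60 + 52 → 20:52, same day
→ 2025-11-07 20:52 XHG

2025-11-07 20:52 XHG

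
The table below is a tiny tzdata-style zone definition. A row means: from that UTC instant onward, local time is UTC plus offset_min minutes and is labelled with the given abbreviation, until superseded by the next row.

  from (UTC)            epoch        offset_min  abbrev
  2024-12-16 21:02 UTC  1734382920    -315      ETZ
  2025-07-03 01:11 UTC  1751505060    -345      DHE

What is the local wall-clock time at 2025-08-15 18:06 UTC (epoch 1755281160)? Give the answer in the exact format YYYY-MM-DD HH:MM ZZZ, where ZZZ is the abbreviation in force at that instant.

2025-08-15 12:21 DHE

Query: 2025-08-15 18:06 UTC
Rule 2/2 (DHE, -05:45): 2025-07-03 01:11 UTC ≤ query < +∞
18·60 + 6 - 345 = 741 min
741 = 0·1440 + 741; 741 = 12·60 + 21 → 12:21, same day
→ 2025-08-15 12:21 DHE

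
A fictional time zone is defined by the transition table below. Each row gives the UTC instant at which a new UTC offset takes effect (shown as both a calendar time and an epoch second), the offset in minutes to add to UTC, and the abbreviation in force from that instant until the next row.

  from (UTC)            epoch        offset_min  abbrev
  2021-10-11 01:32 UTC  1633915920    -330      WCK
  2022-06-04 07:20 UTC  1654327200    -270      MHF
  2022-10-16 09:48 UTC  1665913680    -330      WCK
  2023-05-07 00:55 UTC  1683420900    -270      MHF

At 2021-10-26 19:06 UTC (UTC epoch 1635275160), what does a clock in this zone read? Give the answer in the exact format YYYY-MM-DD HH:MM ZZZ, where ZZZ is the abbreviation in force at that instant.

2021-10-26 13:36 WCK

Query: 2021-10-26 19:06 UTC
Rule 1/4 (WCK, -05:30): 2021-10-11 01:32 UTC ≤ query < 2022-06-04 07:20 UTC
19·60 + 6 - 330 = 816 min
816 = 0·1440 + 816; 816 = 13·60 + 36 → 13:36, same day
→ 2021-10-26 13:36 WCK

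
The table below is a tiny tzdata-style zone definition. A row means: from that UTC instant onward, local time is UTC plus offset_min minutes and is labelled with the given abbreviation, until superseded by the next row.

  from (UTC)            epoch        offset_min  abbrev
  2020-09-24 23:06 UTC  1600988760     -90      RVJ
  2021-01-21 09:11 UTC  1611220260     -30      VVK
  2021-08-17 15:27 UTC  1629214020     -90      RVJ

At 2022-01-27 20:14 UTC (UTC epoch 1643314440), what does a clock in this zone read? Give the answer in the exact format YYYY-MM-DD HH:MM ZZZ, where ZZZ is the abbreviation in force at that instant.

2022-01-27 18:44 RVJ

Query: 2022-01-27 20:14 UTC
Rule 3/3 (RVJ, -01:30): 2021-08-17 15:27 UTC ≤ query < +∞
20·60 + 14 - 90 = 1124 min
1124 = 0·1440 + 1124; 1124 = 18·60 + 44 → 18:44, same day
→ 2022-01-27 18:44 RVJ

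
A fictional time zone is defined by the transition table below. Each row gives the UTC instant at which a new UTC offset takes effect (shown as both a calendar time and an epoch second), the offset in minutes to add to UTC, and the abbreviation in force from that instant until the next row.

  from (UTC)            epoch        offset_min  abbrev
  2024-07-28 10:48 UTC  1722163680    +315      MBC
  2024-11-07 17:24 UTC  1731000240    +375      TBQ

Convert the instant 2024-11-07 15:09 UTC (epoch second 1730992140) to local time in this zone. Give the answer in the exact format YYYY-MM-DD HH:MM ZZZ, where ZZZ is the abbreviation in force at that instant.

2024-11-07 20:24 MBC

Query: 2024-11-07 15:09 UTC
Rule 1/2 (MBC, +05:15): 2024-07-28 10:48 UTC ≤ query < 2024-11-07 17:24 UTC
15·60 + 9 + 315 = 1224 min
1224 = 0·1440 + 1224; 1224 = 20·60 + 24 → 20:24, same day
→ 2024-11-07 20:24 MBC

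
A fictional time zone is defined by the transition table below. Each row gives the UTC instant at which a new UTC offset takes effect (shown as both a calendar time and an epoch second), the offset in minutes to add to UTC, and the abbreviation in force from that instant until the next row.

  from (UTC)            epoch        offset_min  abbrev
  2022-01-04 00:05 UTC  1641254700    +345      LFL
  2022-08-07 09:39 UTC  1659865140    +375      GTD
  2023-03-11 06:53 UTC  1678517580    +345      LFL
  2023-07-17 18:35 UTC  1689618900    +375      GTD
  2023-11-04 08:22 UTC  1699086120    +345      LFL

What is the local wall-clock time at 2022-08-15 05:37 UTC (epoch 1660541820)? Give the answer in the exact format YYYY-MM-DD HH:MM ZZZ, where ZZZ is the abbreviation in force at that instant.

Query: 2022-08-15 05:37 UTC
Rule 2/5 (GTD, +06:15): 2022-08-07 09:39 UTC ≤ query < 2023-03-11 06:53 UTC
5·60 + 37 + 375 = 712 min
712 = 0·1440 + 712; 712 = 11·60 + 52 → 11:52, same day
→ 2022-08-15 11:52 GTD

2022-08-15 11:52 GTD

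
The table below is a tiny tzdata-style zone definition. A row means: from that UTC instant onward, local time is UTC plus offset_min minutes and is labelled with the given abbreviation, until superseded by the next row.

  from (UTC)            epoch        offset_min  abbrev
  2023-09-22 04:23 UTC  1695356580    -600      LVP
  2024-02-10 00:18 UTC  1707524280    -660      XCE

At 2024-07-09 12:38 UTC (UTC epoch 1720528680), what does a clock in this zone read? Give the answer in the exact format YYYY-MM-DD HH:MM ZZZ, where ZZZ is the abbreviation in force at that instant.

2024-07-09 01:38 XCE

Query: 2024-07-09 12:38 UTC
Rule 2/2 (XCE, -11:00): 2024-02-10 00:18 UTC ≤ query < +∞
12·60 + 38 - 660 = 98 min
98 = 0·1440 + 98; 98 = 1·60 + 38 → 01:38, same day
→ 2024-07-09 01:38 XCE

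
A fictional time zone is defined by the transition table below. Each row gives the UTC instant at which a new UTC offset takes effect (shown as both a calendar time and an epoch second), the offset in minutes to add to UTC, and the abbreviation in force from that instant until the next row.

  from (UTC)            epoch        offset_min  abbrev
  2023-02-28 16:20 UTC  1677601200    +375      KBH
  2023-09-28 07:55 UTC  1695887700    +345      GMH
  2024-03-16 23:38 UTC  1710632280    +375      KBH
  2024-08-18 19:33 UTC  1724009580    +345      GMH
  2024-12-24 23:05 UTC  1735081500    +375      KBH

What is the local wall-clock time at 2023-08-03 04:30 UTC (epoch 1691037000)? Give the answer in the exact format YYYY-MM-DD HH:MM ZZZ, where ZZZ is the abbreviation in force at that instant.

Query: 2023-08-03 04:30 UTC
Rule 1/5 (KBH, +06:15): 2023-02-28 16:20 UTC ≤ query < 2023-09-28 07:55 UTC
4·60 + 30 + 375 = 645 min
645 = 0·1440 + 645; 645 = 10·60 + 45 → 10:45, same day
→ 2023-08-03 10:45 KBH

2023-08-03 10:45 KBH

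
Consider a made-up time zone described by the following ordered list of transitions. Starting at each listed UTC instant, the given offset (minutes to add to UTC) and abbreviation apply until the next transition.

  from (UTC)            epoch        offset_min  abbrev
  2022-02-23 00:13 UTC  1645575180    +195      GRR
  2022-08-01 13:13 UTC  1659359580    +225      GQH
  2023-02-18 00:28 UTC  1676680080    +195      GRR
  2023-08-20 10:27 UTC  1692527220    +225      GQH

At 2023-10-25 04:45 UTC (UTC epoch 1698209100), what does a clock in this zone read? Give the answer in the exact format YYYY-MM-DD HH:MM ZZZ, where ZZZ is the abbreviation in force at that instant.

Query: 2023-10-25 04:45 UTC
Rule 4/4 (GQH, +03:45): 2023-08-20 10:27 UTC ≤ query < +∞
4·60 + 45 + 225 = 510 min
510 = 0·1440 + 510; 510 = 8·60 + 30 → 08:30, same day
→ 2023-10-25 08:30 GQH

2023-10-25 08:30 GQH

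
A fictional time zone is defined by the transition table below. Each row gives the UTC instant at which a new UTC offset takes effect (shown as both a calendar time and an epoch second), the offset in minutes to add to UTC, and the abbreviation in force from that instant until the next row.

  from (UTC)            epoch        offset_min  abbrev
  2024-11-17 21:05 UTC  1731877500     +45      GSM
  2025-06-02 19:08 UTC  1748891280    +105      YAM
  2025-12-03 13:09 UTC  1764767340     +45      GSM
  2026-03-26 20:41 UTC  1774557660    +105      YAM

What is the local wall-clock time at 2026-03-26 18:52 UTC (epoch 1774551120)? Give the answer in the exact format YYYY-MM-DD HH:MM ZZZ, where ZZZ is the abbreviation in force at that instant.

Query: 2026-03-26 18:52 UTC
Rule 3/4 (GSM, +00:45): 2025-12-03 13:09 UTC ≤ query < 2026-03-26 20:41 UTC
18·60 + 52 + 45 = 1177 min
1177 = 0·1440 + 1177; 1177 = 19·60 + 37 → 19:37, same day
→ 2026-03-26 19:37 GSM

2026-03-26 19:37 GSM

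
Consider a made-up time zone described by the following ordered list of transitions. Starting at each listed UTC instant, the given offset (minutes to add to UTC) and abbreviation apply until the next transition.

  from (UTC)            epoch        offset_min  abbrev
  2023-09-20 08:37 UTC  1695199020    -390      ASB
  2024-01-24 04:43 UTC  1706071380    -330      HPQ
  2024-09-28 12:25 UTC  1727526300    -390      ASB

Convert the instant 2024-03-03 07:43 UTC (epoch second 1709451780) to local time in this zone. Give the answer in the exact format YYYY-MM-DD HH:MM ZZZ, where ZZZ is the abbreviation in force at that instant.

Query: 2024-03-03 07:43 UTC
Rule 2/3 (HPQ, -05:30): 2024-01-24 04:43 UTC ≤ query < 2024-09-28 12:25 UTC
7·60 + 43 - 330 = 133 min
133 = 0·1440 + 133; 133 = 2·60 + 13 → 02:13, same day
→ 2024-03-03 02:13 HPQ

2024-03-03 02:13 HPQ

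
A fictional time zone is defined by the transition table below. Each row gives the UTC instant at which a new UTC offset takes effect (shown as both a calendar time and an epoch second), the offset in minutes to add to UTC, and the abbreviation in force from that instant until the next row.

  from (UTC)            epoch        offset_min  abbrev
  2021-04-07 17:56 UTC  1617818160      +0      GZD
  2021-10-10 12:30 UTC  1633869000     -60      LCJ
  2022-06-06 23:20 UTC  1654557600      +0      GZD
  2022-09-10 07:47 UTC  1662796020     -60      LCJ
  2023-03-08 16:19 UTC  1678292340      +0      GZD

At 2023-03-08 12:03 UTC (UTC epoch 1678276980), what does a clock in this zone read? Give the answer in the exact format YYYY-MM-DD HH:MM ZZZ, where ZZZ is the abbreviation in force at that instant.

2023-03-08 11:03 LCJ

Query: 2023-03-08 12:03 UTC
Rule 4/5 (LCJ, -01:00): 2022-09-10 07:47 UTC ≤ query < 2023-03-08 16:19 UTC
12·60 + 3 - 60 = 663 min
663 = 0·1440 + 663; 663 = 11·60 + 3 → 11:03, same day
→ 2023-03-08 11:03 LCJ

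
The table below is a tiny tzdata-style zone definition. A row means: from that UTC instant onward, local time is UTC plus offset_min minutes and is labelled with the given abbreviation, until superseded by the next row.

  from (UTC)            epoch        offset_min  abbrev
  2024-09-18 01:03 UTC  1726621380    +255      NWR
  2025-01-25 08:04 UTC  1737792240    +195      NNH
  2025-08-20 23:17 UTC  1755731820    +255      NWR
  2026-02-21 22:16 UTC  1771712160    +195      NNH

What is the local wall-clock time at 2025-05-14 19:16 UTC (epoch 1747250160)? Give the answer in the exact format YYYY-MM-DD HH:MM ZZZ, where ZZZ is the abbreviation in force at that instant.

Query: 2025-05-14 19:16 UTC
Rule 2/4 (NNH, +03:15): 2025-01-25 08:04 UTC ≤ query < 2025-08-20 23:17 UTC
19·60 + 16 + 195 = 1351 min
1351 = 0·1440 + 1351; 1351 = 22·60 + 31 → 22:31, same day
→ 2025-05-14 22:31 NNH

2025-05-14 22:31 NNH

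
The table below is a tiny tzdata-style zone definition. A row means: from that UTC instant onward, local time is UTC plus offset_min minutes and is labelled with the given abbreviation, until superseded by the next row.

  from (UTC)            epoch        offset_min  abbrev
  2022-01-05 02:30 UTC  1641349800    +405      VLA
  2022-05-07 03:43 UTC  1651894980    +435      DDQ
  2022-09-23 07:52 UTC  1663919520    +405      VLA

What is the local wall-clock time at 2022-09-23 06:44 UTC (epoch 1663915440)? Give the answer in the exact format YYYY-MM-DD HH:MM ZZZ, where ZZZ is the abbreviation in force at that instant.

Query: 2022-09-23 06:44 UTC
Rule 2/3 (DDQ, +07:15): 2022-05-07 03:43 UTC ≤ query < 2022-09-23 07:52 UTC
6·60 + 44 + 435 = 839 min
839 = 0·1440 + 839; 839 = 13·60 + 59 → 13:59, same day
→ 2022-09-23 13:59 DDQ

2022-09-23 13:59 DDQ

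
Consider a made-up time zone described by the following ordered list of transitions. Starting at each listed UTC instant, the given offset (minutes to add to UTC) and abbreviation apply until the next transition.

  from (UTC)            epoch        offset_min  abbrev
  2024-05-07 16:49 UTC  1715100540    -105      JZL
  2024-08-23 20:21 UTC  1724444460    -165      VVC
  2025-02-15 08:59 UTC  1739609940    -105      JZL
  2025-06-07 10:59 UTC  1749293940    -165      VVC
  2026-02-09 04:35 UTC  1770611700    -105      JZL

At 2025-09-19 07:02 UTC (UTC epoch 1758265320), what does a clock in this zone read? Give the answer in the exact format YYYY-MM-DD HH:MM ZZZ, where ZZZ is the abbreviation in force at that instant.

Query: 2025-09-19 07:02 UTC
Rule 4/5 (VVC, -02:45): 2025-06-07 10:59 UTC ≤ query < 2026-02-09 04:35 UTC
7·60 + 2 - 165 = 257 min
257 = 0·1440 + 257; 257 = 4·60 + 17 → 04:17, same day
→ 2025-09-19 04:17 VVC

2025-09-19 04:17 VVC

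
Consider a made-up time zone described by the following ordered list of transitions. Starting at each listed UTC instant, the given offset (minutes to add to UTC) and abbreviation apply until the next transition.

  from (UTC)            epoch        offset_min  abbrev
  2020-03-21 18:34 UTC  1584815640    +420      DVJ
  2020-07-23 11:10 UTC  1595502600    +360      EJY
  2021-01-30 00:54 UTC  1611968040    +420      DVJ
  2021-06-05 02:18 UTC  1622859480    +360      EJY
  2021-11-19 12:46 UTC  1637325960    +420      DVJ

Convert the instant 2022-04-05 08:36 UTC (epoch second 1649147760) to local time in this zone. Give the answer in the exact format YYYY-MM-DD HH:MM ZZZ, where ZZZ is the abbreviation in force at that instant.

2022-04-05 15:36 DVJ

Query: 2022-04-05 08:36 UTC
Rule 5/5 (DVJ, +07:00): 2021-11-19 12:46 UTC ≤ query < +∞
8·60 + 36 + 420 = 936 min
936 = 0·1440 + 936; 936 = 15·60 + 36 → 15:36, same day
→ 2022-04-05 15:36 DVJ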